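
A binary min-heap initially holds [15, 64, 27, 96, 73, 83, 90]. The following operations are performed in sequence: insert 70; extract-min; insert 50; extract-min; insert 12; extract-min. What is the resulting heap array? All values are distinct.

insert 70:
  append 70 at index 7 → [15, 64, 27, 96, 73, 83, 90, 70]
  70 < parent 96 at index 3, swap → [15, 64, 27, 70, 73, 83, 90, 96]
extract-min → returns 15:
  remove root 15; move last element 96 to root → [96, 64, 27, 70, 73, 83, 90]
  96 vs smaller child 27 at index 2, swap → [27, 64, 96, 70, 73, 83, 90]
  96 vs smaller child 83 at index 5, swap → [27, 64, 83, 70, 73, 96, 90]
insert 50:
  append 50 at index 7 → [27, 64, 83, 70, 73, 96, 90, 50]
  50 < parent 70 at index 3, swap → [27, 64, 83, 50, 73, 96, 90, 70]
  50 < parent 64 at index 1, swap → [27, 50, 83, 64, 73, 96, 90, 70]
extract-min → returns 27:
  remove root 27; move last element 70 to root → [70, 50, 83, 64, 73, 96, 90]
  70 vs smaller child 50 at index 1, swap → [50, 70, 83, 64, 73, 96, 90]
  70 vs smaller child 64 at index 3, swap → [50, 64, 83, 70, 73, 96, 90]
insert 12:
  append 12 at index 7 → [50, 64, 83, 70, 73, 96, 90, 12]
  12 < parent 70 at index 3, swap → [50, 64, 83, 12, 73, 96, 90, 70]
  12 < parent 64 at index 1, swap → [50, 12, 83, 64, 73, 96, 90, 70]
  12 < parent 50 at index 0, swap → [12, 50, 83, 64, 73, 96, 90, 70]
extract-min → returns 12:
  remove root 12; move last element 70 to root → [70, 50, 83, 64, 73, 96, 90]
  70 vs smaller child 50 at index 1, swap → [50, 70, 83, 64, 73, 96, 90]
  70 vs smaller child 64 at index 3, swap → [50, 64, 83, 70, 73, 96, 90]

[50, 64, 83, 70, 73, 96, 90]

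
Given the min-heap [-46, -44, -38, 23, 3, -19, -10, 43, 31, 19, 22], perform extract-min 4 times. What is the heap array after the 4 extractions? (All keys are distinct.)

extract-min #1 returns -46:
  remove root -46; move last element 22 to root → [22, -44, -38, 23, 3, -19, -10, 43, 31, 19]
  22 vs smaller child -44 at index 1, swap → [-44, 22, -38, 23, 3, -19, -10, 43, 31, 19]
  22 vs smaller child 3 at index 4, swap → [-44, 3, -38, 23, 22, -19, -10, 43, 31, 19]
  22 vs only child 19 at index 9, swap → [-44, 3, -38, 23, 19, -19, -10, 43, 31, 22]
extract-min #2 returns -44:
  remove root -44; move last element 22 to root → [22, 3, -38, 23, 19, -19, -10, 43, 31]
  22 vs smaller child -38 at index 2, swap → [-38, 3, 22, 23, 19, -19, -10, 43, 31]
  22 vs smaller child -19 at index 5, swap → [-38, 3, -19, 23, 19, 22, -10, 43, 31]
extract-min #3 returns -38:
  remove root -38; move last element 31 to root → [31, 3, -19, 23, 19, 22, -10, 43]
  31 vs smaller child -19 at index 2, swap → [-19, 3, 31, 23, 19, 22, -10, 43]
  31 vs smaller child -10 at index 6, swap → [-19, 3, -10, 23, 19, 22, 31, 43]
extract-min #4 returns -19:
  remove root -19; move last element 43 to root → [43, 3, -10, 23, 19, 22, 31]
  43 vs smaller child -10 at index 2, swap → [-10, 3, 43, 23, 19, 22, 31]
  43 vs smaller child 22 at index 5, swap → [-10, 3, 22, 23, 19, 43, 31]

[-10, 3, 22, 23, 19, 43, 31]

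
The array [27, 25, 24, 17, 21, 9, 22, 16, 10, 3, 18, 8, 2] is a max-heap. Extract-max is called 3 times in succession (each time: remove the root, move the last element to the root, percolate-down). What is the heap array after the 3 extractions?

extract-max #1 returns 27:
  remove root 27; move last element 2 to root → [2, 25, 24, 17, 21, 9, 22, 16, 10, 3, 18, 8]
  2 vs larger child 25 at index 1, swap → [25, 2, 24, 17, 21, 9, 22, 16, 10, 3, 18, 8]
  2 vs larger child 21 at index 4, swap → [25, 21, 24, 17, 2, 9, 22, 16, 10, 3, 18, 8]
  2 vs larger child 18 at index 10, swap → [25, 21, 24, 17, 18, 9, 22, 16, 10, 3, 2, 8]
extract-max #2 returns 25:
  remove root 25; move last element 8 to root → [8, 21, 24, 17, 18, 9, 22, 16, 10, 3, 2]
  8 vs larger child 24 at index 2, swap → [24, 21, 8, 17, 18, 9, 22, 16, 10, 3, 2]
  8 vs larger child 22 at index 6, swap → [24, 21, 22, 17, 18, 9, 8, 16, 10, 3, 2]
extract-max #3 returns 24:
  remove root 24; move last element 2 to root → [2, 21, 22, 17, 18, 9, 8, 16, 10, 3]
  2 vs larger child 22 at index 2, swap → [22, 21, 2, 17, 18, 9, 8, 16, 10, 3]
  2 vs larger child 9 at index 5, swap → [22, 21, 9, 17, 18, 2, 8, 16, 10, 3]

[22, 21, 9, 17, 18, 2, 8, 16, 10, 3]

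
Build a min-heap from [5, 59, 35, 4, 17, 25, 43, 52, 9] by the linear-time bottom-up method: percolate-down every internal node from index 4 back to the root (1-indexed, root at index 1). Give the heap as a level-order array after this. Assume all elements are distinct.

sift down from index 4: already satisfies heap property
sift down from index 3:
  35 vs smaller child 25 at index 6, swap → [5, 59, 25, 4, 17, 35, 43, 52, 9]
sift down from index 2:
  59 vs smaller child 4 at index 4, swap → [5, 4, 25, 59, 17, 35, 43, 52, 9]
  59 vs smaller child 9 at index 9, swap → [5, 4, 25, 9, 17, 35, 43, 52, 59]
sift down from index 1:
  5 vs smaller child 4 at index 2, swap → [4, 5, 25, 9, 17, 35, 43, 52, 59]

[4, 5, 25, 9, 17, 35, 43, 52, 59]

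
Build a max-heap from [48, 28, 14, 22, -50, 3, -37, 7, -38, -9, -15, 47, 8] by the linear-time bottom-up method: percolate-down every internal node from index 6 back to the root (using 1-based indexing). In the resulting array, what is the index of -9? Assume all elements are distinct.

sift down from index 6:
  3 vs larger child 47 at index 12, swap → [48, 28, 14, 22, -50, 47, -37, 7, -38, -9, -15, 3, 8]
sift down from index 5:
  -50 vs larger child -9 at index 10, swap → [48, 28, 14, 22, -9, 47, -37, 7, -38, -50, -15, 3, 8]
sift down from index 4: already satisfies heap property
sift down from index 3:
  14 vs larger child 47 at index 6, swap → [48, 28, 47, 22, -9, 14, -37, 7, -38, -50, -15, 3, 8]
sift down from index 2: already satisfies heap property
sift down from index 1: already satisfies heap property
resulting array: [48, 28, 47, 22, -9, 14, -37, 7, -38, -50, -15, 3, 8]

5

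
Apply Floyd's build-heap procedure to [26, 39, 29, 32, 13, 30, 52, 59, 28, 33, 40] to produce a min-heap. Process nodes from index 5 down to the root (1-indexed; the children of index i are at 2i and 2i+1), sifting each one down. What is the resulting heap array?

[13, 26, 29, 28, 33, 30, 52, 59, 32, 39, 40]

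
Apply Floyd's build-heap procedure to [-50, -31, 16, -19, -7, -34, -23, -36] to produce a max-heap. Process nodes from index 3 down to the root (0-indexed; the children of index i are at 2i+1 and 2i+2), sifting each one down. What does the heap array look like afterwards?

sift down from index 3: already satisfies heap property
sift down from index 2: already satisfies heap property
sift down from index 1:
  -31 vs larger child -7 at index 4, swap → [-50, -7, 16, -19, -31, -34, -23, -36]
sift down from index 0:
  -50 vs larger child 16 at index 2, swap → [16, -7, -50, -19, -31, -34, -23, -36]
  -50 vs larger child -23 at index 6, swap → [16, -7, -23, -19, -31, -34, -50, -36]

[16, -7, -23, -19, -31, -34, -50, -36]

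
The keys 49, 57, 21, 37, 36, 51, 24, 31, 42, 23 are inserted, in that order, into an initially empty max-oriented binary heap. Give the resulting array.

Insert 49:
  append 49 at index 0 → [49] (no swap needed)
Insert 57:
  append 57 at index 1 → [49, 57]
  57 > parent 49 at index 0, swap → [57, 49]
Insert 21:
  append 21 at index 2 → [57, 49, 21] (no swap needed)
Insert 37:
  append 37 at index 3 → [57, 49, 21, 37] (no swap needed)
Insert 36:
  append 36 at index 4 → [57, 49, 21, 37, 36] (no swap needed)
Insert 51:
  append 51 at index 5 → [57, 49, 21, 37, 36, 51]
  51 > parent 21 at index 2, swap → [57, 49, 51, 37, 36, 21]
Insert 24:
  append 24 at index 6 → [57, 49, 51, 37, 36, 21, 24] (no swap needed)
Insert 31:
  append 31 at index 7 → [57, 49, 51, 37, 36, 21, 24, 31] (no swap needed)
Insert 42:
  append 42 at index 8 → [57, 49, 51, 37, 36, 21, 24, 31, 42]
  42 > parent 37 at index 3, swap → [57, 49, 51, 42, 36, 21, 24, 31, 37]
Insert 23:
  append 23 at index 9 → [57, 49, 51, 42, 36, 21, 24, 31, 37, 23] (no swap needed)

[57, 49, 51, 42, 36, 21, 24, 31, 37, 23]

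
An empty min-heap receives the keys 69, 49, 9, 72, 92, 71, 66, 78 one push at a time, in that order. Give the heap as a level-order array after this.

Insert 69:
  append 69 at index 0 → [69] (no swap needed)
Insert 49:
  append 49 at index 1 → [69, 49]
  49 < parent 69 at index 0, swap → [49, 69]
Insert 9:
  append 9 at index 2 → [49, 69, 9]
  9 < parent 49 at index 0, swap → [9, 69, 49]
Insert 72:
  append 72 at index 3 → [9, 69, 49, 72] (no swap needed)
Insert 92:
  append 92 at index 4 → [9, 69, 49, 72, 92] (no swap needed)
Insert 71:
  append 71 at index 5 → [9, 69, 49, 72, 92, 71] (no swap needed)
Insert 66:
  append 66 at index 6 → [9, 69, 49, 72, 92, 71, 66] (no swap needed)
Insert 78:
  append 78 at index 7 → [9, 69, 49, 72, 92, 71, 66, 78] (no swap needed)

[9, 69, 49, 72, 92, 71, 66, 78]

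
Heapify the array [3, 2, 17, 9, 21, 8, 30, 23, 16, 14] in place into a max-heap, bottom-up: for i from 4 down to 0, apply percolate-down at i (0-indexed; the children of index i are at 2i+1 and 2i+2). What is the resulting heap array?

sift down from index 4: already satisfies heap property
sift down from index 3:
  9 vs larger child 23 at index 7, swap → [3, 2, 17, 23, 21, 8, 30, 9, 16, 14]
sift down from index 2:
  17 vs larger child 30 at index 6, swap → [3, 2, 30, 23, 21, 8, 17, 9, 16, 14]
sift down from index 1:
  2 vs larger child 23 at index 3, swap → [3, 23, 30, 2, 21, 8, 17, 9, 16, 14]
  2 vs larger child 16 at index 8, swap → [3, 23, 30, 16, 21, 8, 17, 9, 2, 14]
sift down from index 0:
  3 vs larger child 30 at index 2, swap → [30, 23, 3, 16, 21, 8, 17, 9, 2, 14]
  3 vs larger child 17 at index 6, swap → [30, 23, 17, 16, 21, 8, 3, 9, 2, 14]

[30, 23, 17, 16, 21, 8, 3, 9, 2, 14]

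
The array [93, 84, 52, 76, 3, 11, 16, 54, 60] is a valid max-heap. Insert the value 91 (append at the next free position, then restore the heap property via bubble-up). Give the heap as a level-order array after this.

append 91 at index 9 → [93, 84, 52, 76, 3, 11, 16, 54, 60, 91]
91 > parent 3 at index 4, swap → [93, 84, 52, 76, 91, 11, 16, 54, 60, 3]
91 > parent 84 at index 1, swap → [93, 91, 52, 76, 84, 11, 16, 54, 60, 3]

[93, 91, 52, 76, 84, 11, 16, 54, 60, 3]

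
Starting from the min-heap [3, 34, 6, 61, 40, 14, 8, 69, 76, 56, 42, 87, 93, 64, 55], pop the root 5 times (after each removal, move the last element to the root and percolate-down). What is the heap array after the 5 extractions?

extract-min #1 returns 3:
  remove root 3; move last element 55 to root → [55, 34, 6, 61, 40, 14, 8, 69, 76, 56, 42, 87, 93, 64]
  55 vs smaller child 6 at index 2, swap → [6, 34, 55, 61, 40, 14, 8, 69, 76, 56, 42, 87, 93, 64]
  55 vs smaller child 8 at index 6, swap → [6, 34, 8, 61, 40, 14, 55, 69, 76, 56, 42, 87, 93, 64]
extract-min #2 returns 6:
  remove root 6; move last element 64 to root → [64, 34, 8, 61, 40, 14, 55, 69, 76, 56, 42, 87, 93]
  64 vs smaller child 8 at index 2, swap → [8, 34, 64, 61, 40, 14, 55, 69, 76, 56, 42, 87, 93]
  64 vs smaller child 14 at index 5, swap → [8, 34, 14, 61, 40, 64, 55, 69, 76, 56, 42, 87, 93]
extract-min #3 returns 8:
  remove root 8; move last element 93 to root → [93, 34, 14, 61, 40, 64, 55, 69, 76, 56, 42, 87]
  93 vs smaller child 14 at index 2, swap → [14, 34, 93, 61, 40, 64, 55, 69, 76, 56, 42, 87]
  93 vs smaller child 55 at index 6, swap → [14, 34, 55, 61, 40, 64, 93, 69, 76, 56, 42, 87]
extract-min #4 returns 14:
  remove root 14; move last element 87 to root → [87, 34, 55, 61, 40, 64, 93, 69, 76, 56, 42]
  87 vs smaller child 34 at index 1, swap → [34, 87, 55, 61, 40, 64, 93, 69, 76, 56, 42]
  87 vs smaller child 40 at index 4, swap → [34, 40, 55, 61, 87, 64, 93, 69, 76, 56, 42]
  87 vs smaller child 42 at index 10, swap → [34, 40, 55, 61, 42, 64, 93, 69, 76, 56, 87]
extract-min #5 returns 34:
  remove root 34; move last element 87 to root → [87, 40, 55, 61, 42, 64, 93, 69, 76, 56]
  87 vs smaller child 40 at index 1, swap → [40, 87, 55, 61, 42, 64, 93, 69, 76, 56]
  87 vs smaller child 42 at index 4, swap → [40, 42, 55, 61, 87, 64, 93, 69, 76, 56]
  87 vs only child 56 at index 9, swap → [40, 42, 55, 61, 56, 64, 93, 69, 76, 87]

[40, 42, 55, 61, 56, 64, 93, 69, 76, 87]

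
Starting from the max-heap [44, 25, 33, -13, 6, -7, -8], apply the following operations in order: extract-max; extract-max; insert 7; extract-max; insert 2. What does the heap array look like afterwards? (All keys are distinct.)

[7, 6, 2, -13, -8, -7]

extract-max → returns 44:
  remove root 44; move last element -8 to root → [-8, 25, 33, -13, 6, -7]
  -8 vs larger child 33 at index 2, swap → [33, 25, -8, -13, 6, -7]
  -8 vs only child -7 at index 5, swap → [33, 25, -7, -13, 6, -8]
extract-max → returns 33:
  remove root 33; move last element -8 to root → [-8, 25, -7, -13, 6]
  -8 vs larger child 25 at index 1, swap → [25, -8, -7, -13, 6]
  -8 vs larger child 6 at index 4, swap → [25, 6, -7, -13, -8]
insert 7:
  append 7 at index 5 → [25, 6, -7, -13, -8, 7]
  7 > parent -7 at index 2, swap → [25, 6, 7, -13, -8, -7]
extract-max → returns 25:
  remove root 25; move last element -7 to root → [-7, 6, 7, -13, -8]
  -7 vs larger child 7 at index 2, swap → [7, 6, -7, -13, -8]
insert 2:
  append 2 at index 5 → [7, 6, -7, -13, -8, 2]
  2 > parent -7 at index 2, swap → [7, 6, 2, -13, -8, -7]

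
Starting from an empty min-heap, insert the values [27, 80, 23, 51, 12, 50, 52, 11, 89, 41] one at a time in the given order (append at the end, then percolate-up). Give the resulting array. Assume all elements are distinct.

[11, 12, 27, 23, 41, 50, 52, 80, 89, 51]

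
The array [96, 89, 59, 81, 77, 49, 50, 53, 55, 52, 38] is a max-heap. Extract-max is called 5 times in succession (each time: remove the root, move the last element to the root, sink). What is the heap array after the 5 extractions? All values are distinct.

[55, 53, 50, 38, 52, 49]

extract-max #1 returns 96:
  remove root 96; move last element 38 to root → [38, 89, 59, 81, 77, 49, 50, 53, 55, 52]
  38 vs larger child 89 at index 1, swap → [89, 38, 59, 81, 77, 49, 50, 53, 55, 52]
  38 vs larger child 81 at index 3, swap → [89, 81, 59, 38, 77, 49, 50, 53, 55, 52]
  38 vs larger child 55 at index 8, swap → [89, 81, 59, 55, 77, 49, 50, 53, 38, 52]
extract-max #2 returns 89:
  remove root 89; move last element 52 to root → [52, 81, 59, 55, 77, 49, 50, 53, 38]
  52 vs larger child 81 at index 1, swap → [81, 52, 59, 55, 77, 49, 50, 53, 38]
  52 vs larger child 77 at index 4, swap → [81, 77, 59, 55, 52, 49, 50, 53, 38]
extract-max #3 returns 81:
  remove root 81; move last element 38 to root → [38, 77, 59, 55, 52, 49, 50, 53]
  38 vs larger child 77 at index 1, swap → [77, 38, 59, 55, 52, 49, 50, 53]
  38 vs larger child 55 at index 3, swap → [77, 55, 59, 38, 52, 49, 50, 53]
  38 vs only child 53 at index 7, swap → [77, 55, 59, 53, 52, 49, 50, 38]
extract-max #4 returns 77:
  remove root 77; move last element 38 to root → [38, 55, 59, 53, 52, 49, 50]
  38 vs larger child 59 at index 2, swap → [59, 55, 38, 53, 52, 49, 50]
  38 vs larger child 50 at index 6, swap → [59, 55, 50, 53, 52, 49, 38]
extract-max #5 returns 59:
  remove root 59; move last element 38 to root → [38, 55, 50, 53, 52, 49]
  38 vs larger child 55 at index 1, swap → [55, 38, 50, 53, 52, 49]
  38 vs larger child 53 at index 3, swap → [55, 53, 50, 38, 52, 49]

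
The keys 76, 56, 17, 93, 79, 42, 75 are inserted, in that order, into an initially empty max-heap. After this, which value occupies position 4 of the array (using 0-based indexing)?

76

Insert 76:
  append 76 at index 0 → [76] (no swap needed)
Insert 56:
  append 56 at index 1 → [76, 56] (no swap needed)
Insert 17:
  append 17 at index 2 → [76, 56, 17] (no swap needed)
Insert 93:
  append 93 at index 3 → [76, 56, 17, 93]
  93 > parent 56 at index 1, swap → [76, 93, 17, 56]
  93 > parent 76 at index 0, swap → [93, 76, 17, 56]
Insert 79:
  append 79 at index 4 → [93, 76, 17, 56, 79]
  79 > parent 76 at index 1, swap → [93, 79, 17, 56, 76]
Insert 42:
  append 42 at index 5 → [93, 79, 17, 56, 76, 42]
  42 > parent 17 at index 2, swap → [93, 79, 42, 56, 76, 17]
Insert 75:
  append 75 at index 6 → [93, 79, 42, 56, 76, 17, 75]
  75 > parent 42 at index 2, swap → [93, 79, 75, 56, 76, 17, 42]
resulting array: [93, 79, 75, 56, 76, 17, 42]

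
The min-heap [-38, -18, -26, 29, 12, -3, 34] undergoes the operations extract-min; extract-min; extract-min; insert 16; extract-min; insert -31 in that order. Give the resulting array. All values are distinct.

[-31, 12, 34, 29, 16]

extract-min → returns -38:
  remove root -38; move last element 34 to root → [34, -18, -26, 29, 12, -3]
  34 vs smaller child -26 at index 2, swap → [-26, -18, 34, 29, 12, -3]
  34 vs only child -3 at index 5, swap → [-26, -18, -3, 29, 12, 34]
extract-min → returns -26:
  remove root -26; move last element 34 to root → [34, -18, -3, 29, 12]
  34 vs smaller child -18 at index 1, swap → [-18, 34, -3, 29, 12]
  34 vs smaller child 12 at index 4, swap → [-18, 12, -3, 29, 34]
extract-min → returns -18:
  remove root -18; move last element 34 to root → [34, 12, -3, 29]
  34 vs smaller child -3 at index 2, swap → [-3, 12, 34, 29]
insert 16:
  append 16 at index 4 → [-3, 12, 34, 29, 16] (no swap needed)
extract-min → returns -3:
  remove root -3; move last element 16 to root → [16, 12, 34, 29]
  16 vs smaller child 12 at index 1, swap → [12, 16, 34, 29]
insert -31:
  append -31 at index 4 → [12, 16, 34, 29, -31]
  -31 < parent 16 at index 1, swap → [12, -31, 34, 29, 16]
  -31 < parent 12 at index 0, swap → [-31, 12, 34, 29, 16]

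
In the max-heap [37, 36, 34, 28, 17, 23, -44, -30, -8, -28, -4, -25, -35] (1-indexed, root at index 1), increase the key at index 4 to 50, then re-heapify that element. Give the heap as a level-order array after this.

[50, 37, 34, 36, 17, 23, -44, -30, -8, -28, -4, -25, -35]

set index 4 from 28 to 50 → [37, 36, 34, 50, 17, 23, -44, -30, -8, -28, -4, -25, -35]
50 > parent 36 at index 2, swap → [37, 50, 34, 36, 17, 23, -44, -30, -8, -28, -4, -25, -35]
50 > parent 37 at index 1, swap → [50, 37, 34, 36, 17, 23, -44, -30, -8, -28, -4, -25, -35]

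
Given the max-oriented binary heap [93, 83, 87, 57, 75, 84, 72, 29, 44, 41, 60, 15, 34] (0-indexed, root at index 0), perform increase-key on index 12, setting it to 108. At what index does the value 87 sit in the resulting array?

5

set index 12 from 34 to 108 → [93, 83, 87, 57, 75, 84, 72, 29, 44, 41, 60, 15, 108]
108 > parent 84 at index 5, swap → [93, 83, 87, 57, 75, 108, 72, 29, 44, 41, 60, 15, 84]
108 > parent 87 at index 2, swap → [93, 83, 108, 57, 75, 87, 72, 29, 44, 41, 60, 15, 84]
108 > parent 93 at index 0, swap → [108, 83, 93, 57, 75, 87, 72, 29, 44, 41, 60, 15, 84]
resulting array: [108, 83, 93, 57, 75, 87, 72, 29, 44, 41, 60, 15, 84]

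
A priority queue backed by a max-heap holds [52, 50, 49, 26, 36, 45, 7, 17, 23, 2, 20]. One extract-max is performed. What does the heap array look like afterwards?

[50, 36, 49, 26, 20, 45, 7, 17, 23, 2]

remove root 52; move last element 20 to root → [20, 50, 49, 26, 36, 45, 7, 17, 23, 2]
20 vs larger child 50 at index 1, swap → [50, 20, 49, 26, 36, 45, 7, 17, 23, 2]
20 vs larger child 36 at index 4, swap → [50, 36, 49, 26, 20, 45, 7, 17, 23, 2]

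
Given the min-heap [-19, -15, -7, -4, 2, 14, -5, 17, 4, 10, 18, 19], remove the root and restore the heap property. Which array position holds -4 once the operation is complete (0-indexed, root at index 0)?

1

remove root -19; move last element 19 to root → [19, -15, -7, -4, 2, 14, -5, 17, 4, 10, 18]
19 vs smaller child -15 at index 1, swap → [-15, 19, -7, -4, 2, 14, -5, 17, 4, 10, 18]
19 vs smaller child -4 at index 3, swap → [-15, -4, -7, 19, 2, 14, -5, 17, 4, 10, 18]
19 vs smaller child 4 at index 8, swap → [-15, -4, -7, 4, 2, 14, -5, 17, 19, 10, 18]
resulting array: [-15, -4, -7, 4, 2, 14, -5, 17, 19, 10, 18]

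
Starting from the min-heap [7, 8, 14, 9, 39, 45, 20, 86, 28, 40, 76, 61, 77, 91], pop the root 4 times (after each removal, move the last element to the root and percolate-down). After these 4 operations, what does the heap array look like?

extract-min #1 returns 7:
  remove root 7; move last element 91 to root → [91, 8, 14, 9, 39, 45, 20, 86, 28, 40, 76, 61, 77]
  91 vs smaller child 8 at index 1, swap → [8, 91, 14, 9, 39, 45, 20, 86, 28, 40, 76, 61, 77]
  91 vs smaller child 9 at index 3, swap → [8, 9, 14, 91, 39, 45, 20, 86, 28, 40, 76, 61, 77]
  91 vs smaller child 28 at index 8, swap → [8, 9, 14, 28, 39, 45, 20, 86, 91, 40, 76, 61, 77]
extract-min #2 returns 8:
  remove root 8; move last element 77 to root → [77, 9, 14, 28, 39, 45, 20, 86, 91, 40, 76, 61]
  77 vs smaller child 9 at index 1, swap → [9, 77, 14, 28, 39, 45, 20, 86, 91, 40, 76, 61]
  77 vs smaller child 28 at index 3, swap → [9, 28, 14, 77, 39, 45, 20, 86, 91, 40, 76, 61]
extract-min #3 returns 9:
  remove root 9; move last element 61 to root → [61, 28, 14, 77, 39, 45, 20, 86, 91, 40, 76]
  61 vs smaller child 14 at index 2, swap → [14, 28, 61, 77, 39, 45, 20, 86, 91, 40, 76]
  61 vs smaller child 20 at index 6, swap → [14, 28, 20, 77, 39, 45, 61, 86, 91, 40, 76]
extract-min #4 returns 14:
  remove root 14; move last element 76 to root → [76, 28, 20, 77, 39, 45, 61, 86, 91, 40]
  76 vs smaller child 20 at index 2, swap → [20, 28, 76, 77, 39, 45, 61, 86, 91, 40]
  76 vs smaller child 45 at index 5, swap → [20, 28, 45, 77, 39, 76, 61, 86, 91, 40]

[20, 28, 45, 77, 39, 76, 61, 86, 91, 40]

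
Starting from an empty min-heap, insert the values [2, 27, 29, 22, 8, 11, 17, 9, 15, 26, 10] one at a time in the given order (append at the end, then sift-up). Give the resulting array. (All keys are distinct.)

[2, 8, 11, 9, 10, 29, 17, 27, 15, 26, 22]

Insert 2:
  append 2 at index 0 → [2] (no swap needed)
Insert 27:
  append 27 at index 1 → [2, 27] (no swap needed)
Insert 29:
  append 29 at index 2 → [2, 27, 29] (no swap needed)
Insert 22:
  append 22 at index 3 → [2, 27, 29, 22]
  22 < parent 27 at index 1, swap → [2, 22, 29, 27]
Insert 8:
  append 8 at index 4 → [2, 22, 29, 27, 8]
  8 < parent 22 at index 1, swap → [2, 8, 29, 27, 22]
Insert 11:
  append 11 at index 5 → [2, 8, 29, 27, 22, 11]
  11 < parent 29 at index 2, swap → [2, 8, 11, 27, 22, 29]
Insert 17:
  append 17 at index 6 → [2, 8, 11, 27, 22, 29, 17] (no swap needed)
Insert 9:
  append 9 at index 7 → [2, 8, 11, 27, 22, 29, 17, 9]
  9 < parent 27 at index 3, swap → [2, 8, 11, 9, 22, 29, 17, 27]
Insert 15:
  append 15 at index 8 → [2, 8, 11, 9, 22, 29, 17, 27, 15] (no swap needed)
Insert 26:
  append 26 at index 9 → [2, 8, 11, 9, 22, 29, 17, 27, 15, 26] (no swap needed)
Insert 10:
  append 10 at index 10 → [2, 8, 11, 9, 22, 29, 17, 27, 15, 26, 10]
  10 < parent 22 at index 4, swap → [2, 8, 11, 9, 10, 29, 17, 27, 15, 26, 22]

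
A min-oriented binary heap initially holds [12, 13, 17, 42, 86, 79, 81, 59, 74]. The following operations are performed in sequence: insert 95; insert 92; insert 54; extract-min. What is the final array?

insert 95:
  append 95 at index 9 → [12, 13, 17, 42, 86, 79, 81, 59, 74, 95] (no swap needed)
insert 92:
  append 92 at index 10 → [12, 13, 17, 42, 86, 79, 81, 59, 74, 95, 92] (no swap needed)
insert 54:
  append 54 at index 11 → [12, 13, 17, 42, 86, 79, 81, 59, 74, 95, 92, 54]
  54 < parent 79 at index 5, swap → [12, 13, 17, 42, 86, 54, 81, 59, 74, 95, 92, 79]
extract-min → returns 12:
  remove root 12; move last element 79 to root → [79, 13, 17, 42, 86, 54, 81, 59, 74, 95, 92]
  79 vs smaller child 13 at index 1, swap → [13, 79, 17, 42, 86, 54, 81, 59, 74, 95, 92]
  79 vs smaller child 42 at index 3, swap → [13, 42, 17, 79, 86, 54, 81, 59, 74, 95, 92]
  79 vs smaller child 59 at index 7, swap → [13, 42, 17, 59, 86, 54, 81, 79, 74, 95, 92]

[13, 42, 17, 59, 86, 54, 81, 79, 74, 95, 92]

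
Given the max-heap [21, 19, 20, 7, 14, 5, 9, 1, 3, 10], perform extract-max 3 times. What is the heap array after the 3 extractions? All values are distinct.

extract-max #1 returns 21:
  remove root 21; move last element 10 to root → [10, 19, 20, 7, 14, 5, 9, 1, 3]
  10 vs larger child 20 at index 2, swap → [20, 19, 10, 7, 14, 5, 9, 1, 3]
extract-max #2 returns 20:
  remove root 20; move last element 3 to root → [3, 19, 10, 7, 14, 5, 9, 1]
  3 vs larger child 19 at index 1, swap → [19, 3, 10, 7, 14, 5, 9, 1]
  3 vs larger child 14 at index 4, swap → [19, 14, 10, 7, 3, 5, 9, 1]
extract-max #3 returns 19:
  remove root 19; move last element 1 to root → [1, 14, 10, 7, 3, 5, 9]
  1 vs larger child 14 at index 1, swap → [14, 1, 10, 7, 3, 5, 9]
  1 vs larger child 7 at index 3, swap → [14, 7, 10, 1, 3, 5, 9]

[14, 7, 10, 1, 3, 5, 9]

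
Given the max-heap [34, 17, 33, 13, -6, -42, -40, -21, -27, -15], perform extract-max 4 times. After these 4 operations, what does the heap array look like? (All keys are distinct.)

[-6, -21, -15, -40, -27, -42]

extract-max #1 returns 34:
  remove root 34; move last element -15 to root → [-15, 17, 33, 13, -6, -42, -40, -21, -27]
  -15 vs larger child 33 at index 2, swap → [33, 17, -15, 13, -6, -42, -40, -21, -27]
extract-max #2 returns 33:
  remove root 33; move last element -27 to root → [-27, 17, -15, 13, -6, -42, -40, -21]
  -27 vs larger child 17 at index 1, swap → [17, -27, -15, 13, -6, -42, -40, -21]
  -27 vs larger child 13 at index 3, swap → [17, 13, -15, -27, -6, -42, -40, -21]
  -27 vs only child -21 at index 7, swap → [17, 13, -15, -21, -6, -42, -40, -27]
extract-max #3 returns 17:
  remove root 17; move last element -27 to root → [-27, 13, -15, -21, -6, -42, -40]
  -27 vs larger child 13 at index 1, swap → [13, -27, -15, -21, -6, -42, -40]
  -27 vs larger child -6 at index 4, swap → [13, -6, -15, -21, -27, -42, -40]
extract-max #4 returns 13:
  remove root 13; move last element -40 to root → [-40, -6, -15, -21, -27, -42]
  -40 vs larger child -6 at index 1, swap → [-6, -40, -15, -21, -27, -42]
  -40 vs larger child -21 at index 3, swap → [-6, -21, -15, -40, -27, -42]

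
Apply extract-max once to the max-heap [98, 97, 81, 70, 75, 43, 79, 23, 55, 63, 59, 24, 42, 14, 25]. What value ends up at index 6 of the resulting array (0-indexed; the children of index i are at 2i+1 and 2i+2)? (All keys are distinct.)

remove root 98; move last element 25 to root → [25, 97, 81, 70, 75, 43, 79, 23, 55, 63, 59, 24, 42, 14]
25 vs larger child 97 at index 1, swap → [97, 25, 81, 70, 75, 43, 79, 23, 55, 63, 59, 24, 42, 14]
25 vs larger child 75 at index 4, swap → [97, 75, 81, 70, 25, 43, 79, 23, 55, 63, 59, 24, 42, 14]
25 vs larger child 63 at index 9, swap → [97, 75, 81, 70, 63, 43, 79, 23, 55, 25, 59, 24, 42, 14]
resulting array: [97, 75, 81, 70, 63, 43, 79, 23, 55, 25, 59, 24, 42, 14]

79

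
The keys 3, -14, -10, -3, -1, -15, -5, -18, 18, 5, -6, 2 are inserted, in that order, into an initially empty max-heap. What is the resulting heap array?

[18, 5, 2, -1, 3, -5, -10, -18, -14, -3, -6, -15]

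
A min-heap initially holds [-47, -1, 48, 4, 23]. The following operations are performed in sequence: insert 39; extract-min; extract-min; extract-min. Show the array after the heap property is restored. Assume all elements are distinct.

[23, 48, 39]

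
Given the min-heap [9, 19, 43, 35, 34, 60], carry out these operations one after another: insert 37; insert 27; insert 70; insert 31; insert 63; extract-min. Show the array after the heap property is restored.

[19, 27, 37, 35, 31, 60, 43, 63, 70, 34]

insert 37:
  append 37 at index 6 → [9, 19, 43, 35, 34, 60, 37]
  37 < parent 43 at index 2, swap → [9, 19, 37, 35, 34, 60, 43]
insert 27:
  append 27 at index 7 → [9, 19, 37, 35, 34, 60, 43, 27]
  27 < parent 35 at index 3, swap → [9, 19, 37, 27, 34, 60, 43, 35]
insert 70:
  append 70 at index 8 → [9, 19, 37, 27, 34, 60, 43, 35, 70] (no swap needed)
insert 31:
  append 31 at index 9 → [9, 19, 37, 27, 34, 60, 43, 35, 70, 31]
  31 < parent 34 at index 4, swap → [9, 19, 37, 27, 31, 60, 43, 35, 70, 34]
insert 63:
  append 63 at index 10 → [9, 19, 37, 27, 31, 60, 43, 35, 70, 34, 63] (no swap needed)
extract-min → returns 9:
  remove root 9; move last element 63 to root → [63, 19, 37, 27, 31, 60, 43, 35, 70, 34]
  63 vs smaller child 19 at index 1, swap → [19, 63, 37, 27, 31, 60, 43, 35, 70, 34]
  63 vs smaller child 27 at index 3, swap → [19, 27, 37, 63, 31, 60, 43, 35, 70, 34]
  63 vs smaller child 35 at index 7, swap → [19, 27, 37, 35, 31, 60, 43, 63, 70, 34]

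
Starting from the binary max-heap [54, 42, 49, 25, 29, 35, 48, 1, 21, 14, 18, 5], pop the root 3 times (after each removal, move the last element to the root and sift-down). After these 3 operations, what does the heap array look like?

extract-max #1 returns 54:
  remove root 54; move last element 5 to root → [5, 42, 49, 25, 29, 35, 48, 1, 21, 14, 18]
  5 vs larger child 49 at index 2, swap → [49, 42, 5, 25, 29, 35, 48, 1, 21, 14, 18]
  5 vs larger child 48 at index 6, swap → [49, 42, 48, 25, 29, 35, 5, 1, 21, 14, 18]
extract-max #2 returns 49:
  remove root 49; move last element 18 to root → [18, 42, 48, 25, 29, 35, 5, 1, 21, 14]
  18 vs larger child 48 at index 2, swap → [48, 42, 18, 25, 29, 35, 5, 1, 21, 14]
  18 vs larger child 35 at index 5, swap → [48, 42, 35, 25, 29, 18, 5, 1, 21, 14]
extract-max #3 returns 48:
  remove root 48; move last element 14 to root → [14, 42, 35, 25, 29, 18, 5, 1, 21]
  14 vs larger child 42 at index 1, swap → [42, 14, 35, 25, 29, 18, 5, 1, 21]
  14 vs larger child 29 at index 4, swap → [42, 29, 35, 25, 14, 18, 5, 1, 21]

[42, 29, 35, 25, 14, 18, 5, 1, 21]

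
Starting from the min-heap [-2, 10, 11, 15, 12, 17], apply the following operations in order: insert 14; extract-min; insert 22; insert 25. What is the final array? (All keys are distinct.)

insert 14:
  append 14 at index 6 → [-2, 10, 11, 15, 12, 17, 14] (no swap needed)
extract-min → returns -2:
  remove root -2; move last element 14 to root → [14, 10, 11, 15, 12, 17]
  14 vs smaller child 10 at index 1, swap → [10, 14, 11, 15, 12, 17]
  14 vs smaller child 12 at index 4, swap → [10, 12, 11, 15, 14, 17]
insert 22:
  append 22 at index 6 → [10, 12, 11, 15, 14, 17, 22] (no swap needed)
insert 25:
  append 25 at index 7 → [10, 12, 11, 15, 14, 17, 22, 25] (no swap needed)

[10, 12, 11, 15, 14, 17, 22, 25]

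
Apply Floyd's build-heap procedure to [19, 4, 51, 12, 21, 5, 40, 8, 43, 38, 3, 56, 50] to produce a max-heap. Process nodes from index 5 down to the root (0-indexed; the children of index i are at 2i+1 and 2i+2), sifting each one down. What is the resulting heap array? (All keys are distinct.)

sift down from index 5:
  5 vs larger child 56 at index 11, swap → [19, 4, 51, 12, 21, 56, 40, 8, 43, 38, 3, 5, 50]
sift down from index 4:
  21 vs larger child 38 at index 9, swap → [19, 4, 51, 12, 38, 56, 40, 8, 43, 21, 3, 5, 50]
sift down from index 3:
  12 vs larger child 43 at index 8, swap → [19, 4, 51, 43, 38, 56, 40, 8, 12, 21, 3, 5, 50]
sift down from index 2:
  51 vs larger child 56 at index 5, swap → [19, 4, 56, 43, 38, 51, 40, 8, 12, 21, 3, 5, 50]
sift down from index 1:
  4 vs larger child 43 at index 3, swap → [19, 43, 56, 4, 38, 51, 40, 8, 12, 21, 3, 5, 50]
  4 vs larger child 12 at index 8, swap → [19, 43, 56, 12, 38, 51, 40, 8, 4, 21, 3, 5, 50]
sift down from index 0:
  19 vs larger child 56 at index 2, swap → [56, 43, 19, 12, 38, 51, 40, 8, 4, 21, 3, 5, 50]
  19 vs larger child 51 at index 5, swap → [56, 43, 51, 12, 38, 19, 40, 8, 4, 21, 3, 5, 50]
  19 vs larger child 50 at index 12, swap → [56, 43, 51, 12, 38, 50, 40, 8, 4, 21, 3, 5, 19]

[56, 43, 51, 12, 38, 50, 40, 8, 4, 21, 3, 5, 19]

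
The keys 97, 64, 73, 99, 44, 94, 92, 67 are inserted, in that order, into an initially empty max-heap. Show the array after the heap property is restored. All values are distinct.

Insert 97:
  append 97 at index 0 → [97] (no swap needed)
Insert 64:
  append 64 at index 1 → [97, 64] (no swap needed)
Insert 73:
  append 73 at index 2 → [97, 64, 73] (no swap needed)
Insert 99:
  append 99 at index 3 → [97, 64, 73, 99]
  99 > parent 64 at index 1, swap → [97, 99, 73, 64]
  99 > parent 97 at index 0, swap → [99, 97, 73, 64]
Insert 44:
  append 44 at index 4 → [99, 97, 73, 64, 44] (no swap needed)
Insert 94:
  append 94 at index 5 → [99, 97, 73, 64, 44, 94]
  94 > parent 73 at index 2, swap → [99, 97, 94, 64, 44, 73]
Insert 92:
  append 92 at index 6 → [99, 97, 94, 64, 44, 73, 92] (no swap needed)
Insert 67:
  append 67 at index 7 → [99, 97, 94, 64, 44, 73, 92, 67]
  67 > parent 64 at index 3, swap → [99, 97, 94, 67, 44, 73, 92, 64]

[99, 97, 94, 67, 44, 73, 92, 64]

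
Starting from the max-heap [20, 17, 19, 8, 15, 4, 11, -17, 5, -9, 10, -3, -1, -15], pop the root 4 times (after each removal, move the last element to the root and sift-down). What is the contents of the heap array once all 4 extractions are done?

[11, 10, 4, 8, -1, -3, -15, -17, 5, -9]

extract-max #1 returns 20:
  remove root 20; move last element -15 to root → [-15, 17, 19, 8, 15, 4, 11, -17, 5, -9, 10, -3, -1]
  -15 vs larger child 19 at index 2, swap → [19, 17, -15, 8, 15, 4, 11, -17, 5, -9, 10, -3, -1]
  -15 vs larger child 11 at index 6, swap → [19, 17, 11, 8, 15, 4, -15, -17, 5, -9, 10, -3, -1]
extract-max #2 returns 19:
  remove root 19; move last element -1 to root → [-1, 17, 11, 8, 15, 4, -15, -17, 5, -9, 10, -3]
  -1 vs larger child 17 at index 1, swap → [17, -1, 11, 8, 15, 4, -15, -17, 5, -9, 10, -3]
  -1 vs larger child 15 at index 4, swap → [17, 15, 11, 8, -1, 4, -15, -17, 5, -9, 10, -3]
  -1 vs larger child 10 at index 10, swap → [17, 15, 11, 8, 10, 4, -15, -17, 5, -9, -1, -3]
extract-max #3 returns 17:
  remove root 17; move last element -3 to root → [-3, 15, 11, 8, 10, 4, -15, -17, 5, -9, -1]
  -3 vs larger child 15 at index 1, swap → [15, -3, 11, 8, 10, 4, -15, -17, 5, -9, -1]
  -3 vs larger child 10 at index 4, swap → [15, 10, 11, 8, -3, 4, -15, -17, 5, -9, -1]
  -3 vs larger child -1 at index 10, swap → [15, 10, 11, 8, -1, 4, -15, -17, 5, -9, -3]
extract-max #4 returns 15:
  remove root 15; move last element -3 to root → [-3, 10, 11, 8, -1, 4, -15, -17, 5, -9]
  -3 vs larger child 11 at index 2, swap → [11, 10, -3, 8, -1, 4, -15, -17, 5, -9]
  -3 vs larger child 4 at index 5, swap → [11, 10, 4, 8, -1, -3, -15, -17, 5, -9]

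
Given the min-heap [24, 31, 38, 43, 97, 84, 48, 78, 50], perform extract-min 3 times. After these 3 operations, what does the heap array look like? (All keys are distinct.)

[43, 50, 48, 78, 97, 84]

extract-min #1 returns 24:
  remove root 24; move last element 50 to root → [50, 31, 38, 43, 97, 84, 48, 78]
  50 vs smaller child 31 at index 1, swap → [31, 50, 38, 43, 97, 84, 48, 78]
  50 vs smaller child 43 at index 3, swap → [31, 43, 38, 50, 97, 84, 48, 78]
extract-min #2 returns 31:
  remove root 31; move last element 78 to root → [78, 43, 38, 50, 97, 84, 48]
  78 vs smaller child 38 at index 2, swap → [38, 43, 78, 50, 97, 84, 48]
  78 vs smaller child 48 at index 6, swap → [38, 43, 48, 50, 97, 84, 78]
extract-min #3 returns 38:
  remove root 38; move last element 78 to root → [78, 43, 48, 50, 97, 84]
  78 vs smaller child 43 at index 1, swap → [43, 78, 48, 50, 97, 84]
  78 vs smaller child 50 at index 3, swap → [43, 50, 48, 78, 97, 84]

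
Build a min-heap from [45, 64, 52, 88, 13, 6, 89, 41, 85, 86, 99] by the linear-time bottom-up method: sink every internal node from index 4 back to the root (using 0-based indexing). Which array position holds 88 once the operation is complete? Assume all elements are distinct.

7

sift down from index 4: already satisfies heap property
sift down from index 3:
  88 vs smaller child 41 at index 7, swap → [45, 64, 52, 41, 13, 6, 89, 88, 85, 86, 99]
sift down from index 2:
  52 vs smaller child 6 at index 5, swap → [45, 64, 6, 41, 13, 52, 89, 88, 85, 86, 99]
sift down from index 1:
  64 vs smaller child 13 at index 4, swap → [45, 13, 6, 41, 64, 52, 89, 88, 85, 86, 99]
sift down from index 0:
  45 vs smaller child 6 at index 2, swap → [6, 13, 45, 41, 64, 52, 89, 88, 85, 86, 99]
resulting array: [6, 13, 45, 41, 64, 52, 89, 88, 85, 86, 99]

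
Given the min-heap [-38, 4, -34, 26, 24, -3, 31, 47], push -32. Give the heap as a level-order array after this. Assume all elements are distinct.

[-38, -32, -34, 4, 24, -3, 31, 47, 26]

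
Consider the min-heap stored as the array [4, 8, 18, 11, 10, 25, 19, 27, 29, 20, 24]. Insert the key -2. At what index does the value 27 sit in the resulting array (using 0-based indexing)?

append -2 at index 11 → [4, 8, 18, 11, 10, 25, 19, 27, 29, 20, 24, -2]
-2 < parent 25 at index 5, swap → [4, 8, 18, 11, 10, -2, 19, 27, 29, 20, 24, 25]
-2 < parent 18 at index 2, swap → [4, 8, -2, 11, 10, 18, 19, 27, 29, 20, 24, 25]
-2 < parent 4 at index 0, swap → [-2, 8, 4, 11, 10, 18, 19, 27, 29, 20, 24, 25]
resulting array: [-2, 8, 4, 11, 10, 18, 19, 27, 29, 20, 24, 25]

7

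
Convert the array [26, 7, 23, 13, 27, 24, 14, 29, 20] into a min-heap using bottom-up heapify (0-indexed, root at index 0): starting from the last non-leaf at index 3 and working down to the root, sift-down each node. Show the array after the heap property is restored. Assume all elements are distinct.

sift down from index 3: already satisfies heap property
sift down from index 2:
  23 vs smaller child 14 at index 6, swap → [26, 7, 14, 13, 27, 24, 23, 29, 20]
sift down from index 1: already satisfies heap property
sift down from index 0:
  26 vs smaller child 7 at index 1, swap → [7, 26, 14, 13, 27, 24, 23, 29, 20]
  26 vs smaller child 13 at index 3, swap → [7, 13, 14, 26, 27, 24, 23, 29, 20]
  26 vs smaller child 20 at index 8, swap → [7, 13, 14, 20, 27, 24, 23, 29, 26]

[7, 13, 14, 20, 27, 24, 23, 29, 26]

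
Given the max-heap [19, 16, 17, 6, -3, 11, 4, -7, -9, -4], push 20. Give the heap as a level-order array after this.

append 20 at index 10 → [19, 16, 17, 6, -3, 11, 4, -7, -9, -4, 20]
20 > parent -3 at index 4, swap → [19, 16, 17, 6, 20, 11, 4, -7, -9, -4, -3]
20 > parent 16 at index 1, swap → [19, 20, 17, 6, 16, 11, 4, -7, -9, -4, -3]
20 > parent 19 at index 0, swap → [20, 19, 17, 6, 16, 11, 4, -7, -9, -4, -3]

[20, 19, 17, 6, 16, 11, 4, -7, -9, -4, -3]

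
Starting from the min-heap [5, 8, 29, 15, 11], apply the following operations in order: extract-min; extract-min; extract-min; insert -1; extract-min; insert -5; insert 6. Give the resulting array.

extract-min → returns 5:
  remove root 5; move last element 11 to root → [11, 8, 29, 15]
  11 vs smaller child 8 at index 1, swap → [8, 11, 29, 15]
extract-min → returns 8:
  remove root 8; move last element 15 to root → [15, 11, 29]
  15 vs smaller child 11 at index 1, swap → [11, 15, 29]
extract-min → returns 11:
  remove root 11; move last element 29 to root → [29, 15]
  29 vs only child 15 at index 1, swap → [15, 29]
insert -1:
  append -1 at index 2 → [15, 29, -1]
  -1 < parent 15 at index 0, swap → [-1, 29, 15]
extract-min → returns -1:
  remove root -1; move last element 15 to root → [15, 29] (no swap needed)
insert -5:
  append -5 at index 2 → [15, 29, -5]
  -5 < parent 15 at index 0, swap → [-5, 29, 15]
insert 6:
  append 6 at index 3 → [-5, 29, 15, 6]
  6 < parent 29 at index 1, swap → [-5, 6, 15, 29]

[-5, 6, 15, 29]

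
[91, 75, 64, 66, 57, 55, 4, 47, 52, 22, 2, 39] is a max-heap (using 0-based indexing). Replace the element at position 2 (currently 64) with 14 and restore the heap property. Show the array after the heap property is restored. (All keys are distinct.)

set index 2 from 64 to 14 → [91, 75, 14, 66, 57, 55, 4, 47, 52, 22, 2, 39]
14 vs larger child 55 at index 5, swap → [91, 75, 55, 66, 57, 14, 4, 47, 52, 22, 2, 39]
14 vs only child 39 at index 11, swap → [91, 75, 55, 66, 57, 39, 4, 47, 52, 22, 2, 14]

[91, 75, 55, 66, 57, 39, 4, 47, 52, 22, 2, 14]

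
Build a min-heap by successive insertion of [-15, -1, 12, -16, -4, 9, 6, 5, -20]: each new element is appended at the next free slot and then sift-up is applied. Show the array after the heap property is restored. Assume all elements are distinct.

Insert -15:
  append -15 at index 0 → [-15] (no swap needed)
Insert -1:
  append -1 at index 1 → [-15, -1] (no swap needed)
Insert 12:
  append 12 at index 2 → [-15, -1, 12] (no swap needed)
Insert -16:
  append -16 at index 3 → [-15, -1, 12, -16]
  -16 < parent -1 at index 1, swap → [-15, -16, 12, -1]
  -16 < parent -15 at index 0, swap → [-16, -15, 12, -1]
Insert -4:
  append -4 at index 4 → [-16, -15, 12, -1, -4] (no swap needed)
Insert 9:
  append 9 at index 5 → [-16, -15, 12, -1, -4, 9]
  9 < parent 12 at index 2, swap → [-16, -15, 9, -1, -4, 12]
Insert 6:
  append 6 at index 6 → [-16, -15, 9, -1, -4, 12, 6]
  6 < parent 9 at index 2, swap → [-16, -15, 6, -1, -4, 12, 9]
Insert 5:
  append 5 at index 7 → [-16, -15, 6, -1, -4, 12, 9, 5] (no swap needed)
Insert -20:
  append -20 at index 8 → [-16, -15, 6, -1, -4, 12, 9, 5, -20]
  -20 < parent -1 at index 3, swap → [-16, -15, 6, -20, -4, 12, 9, 5, -1]
  -20 < parent -15 at index 1, swap → [-16, -20, 6, -15, -4, 12, 9, 5, -1]
  -20 < parent -16 at index 0, swap → [-20, -16, 6, -15, -4, 12, 9, 5, -1]

[-20, -16, 6, -15, -4, 12, 9, 5, -1]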